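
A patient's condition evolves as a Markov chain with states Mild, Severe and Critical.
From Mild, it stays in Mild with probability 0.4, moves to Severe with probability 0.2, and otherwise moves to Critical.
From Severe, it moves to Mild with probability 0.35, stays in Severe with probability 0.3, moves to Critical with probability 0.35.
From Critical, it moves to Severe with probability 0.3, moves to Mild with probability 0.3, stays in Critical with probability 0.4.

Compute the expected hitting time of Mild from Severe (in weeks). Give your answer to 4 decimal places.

Let t(s) be the expected number of weeks to first reach Mild from state s, with t(Mild) = 0. Conditioning on the first week:
t(Severe) = 1 + 0.3·t(Severe) + 0.35·t(Critical)
t(Critical) = 1 + 0.3·t(Severe) + 0.4·t(Critical)
Solving: t(Severe) = 3.0159, t(Critical) = 3.1746.
Expected weeks from Severe to Mild: 3.0159.

3.0159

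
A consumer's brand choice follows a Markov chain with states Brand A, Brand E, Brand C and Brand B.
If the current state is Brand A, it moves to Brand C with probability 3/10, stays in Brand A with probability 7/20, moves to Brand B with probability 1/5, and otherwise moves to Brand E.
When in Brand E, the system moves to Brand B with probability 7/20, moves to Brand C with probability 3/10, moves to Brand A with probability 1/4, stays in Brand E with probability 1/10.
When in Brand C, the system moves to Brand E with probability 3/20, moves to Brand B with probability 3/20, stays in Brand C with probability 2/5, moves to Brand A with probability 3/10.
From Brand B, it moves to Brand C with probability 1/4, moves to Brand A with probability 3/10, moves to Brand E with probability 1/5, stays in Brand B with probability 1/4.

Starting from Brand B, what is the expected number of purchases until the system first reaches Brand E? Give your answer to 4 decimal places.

Let t(s) be the expected number of purchases to first reach Brand E from state s, with t(Brand E) = 0. Conditioning on the first purchase:
t(Brand A) = 1 + 0.35·t(Brand A) + 0.3·t(Brand C) + 0.2·t(Brand B)
t(Brand C) = 1 + 0.3·t(Brand A) + 0.4·t(Brand C) + 0.15·t(Brand B)
t(Brand B) = 1 + 0.3·t(Brand A) + 0.25·t(Brand C) + 0.25·t(Brand B)
Solving: t(Brand A) = 6.2626, t(Brand C) = 6.2810, t(Brand B) = 5.9320.
Expected purchases from Brand B to Brand E: 5.9320.

5.9320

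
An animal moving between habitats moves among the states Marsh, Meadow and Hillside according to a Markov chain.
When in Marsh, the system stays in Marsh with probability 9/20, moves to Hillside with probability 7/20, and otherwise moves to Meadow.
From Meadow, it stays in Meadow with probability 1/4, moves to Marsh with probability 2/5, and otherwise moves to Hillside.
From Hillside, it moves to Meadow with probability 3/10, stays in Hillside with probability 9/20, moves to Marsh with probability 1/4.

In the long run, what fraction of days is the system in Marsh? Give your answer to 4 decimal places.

0.3596

Let the stationary distribution be π with π = πP and π_1 + π_2 + π_3 = 1.
π_1 = 0.45·π_1 + 0.4·π_2 + 0.25·π_3
π_2 = 0.2·π_1 + 0.25·π_2 + 0.3·π_3
Solving with the normalization constraint gives π = (0.3596, 0.2515, 0.3889).
So the stationary probability of Marsh is 0.3596.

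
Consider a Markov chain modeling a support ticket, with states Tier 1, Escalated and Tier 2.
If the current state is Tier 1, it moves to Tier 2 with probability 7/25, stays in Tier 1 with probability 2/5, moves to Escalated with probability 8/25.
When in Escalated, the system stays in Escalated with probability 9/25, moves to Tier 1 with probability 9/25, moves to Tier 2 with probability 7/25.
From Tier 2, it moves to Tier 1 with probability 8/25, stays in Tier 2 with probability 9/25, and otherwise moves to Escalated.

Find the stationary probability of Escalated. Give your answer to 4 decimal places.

0.3333

Let the stationary distribution be π with π = πP and π_1 + π_2 + π_3 = 1.
π_1 = 0.4·π_1 + 0.36·π_2 + 0.32·π_3
π_2 = 0.32·π_1 + 0.36·π_2 + 0.32·π_3
Solving with the normalization constraint gives π = (0.3623, 0.3333, 0.3043).
So the stationary probability of Escalated is 0.3333.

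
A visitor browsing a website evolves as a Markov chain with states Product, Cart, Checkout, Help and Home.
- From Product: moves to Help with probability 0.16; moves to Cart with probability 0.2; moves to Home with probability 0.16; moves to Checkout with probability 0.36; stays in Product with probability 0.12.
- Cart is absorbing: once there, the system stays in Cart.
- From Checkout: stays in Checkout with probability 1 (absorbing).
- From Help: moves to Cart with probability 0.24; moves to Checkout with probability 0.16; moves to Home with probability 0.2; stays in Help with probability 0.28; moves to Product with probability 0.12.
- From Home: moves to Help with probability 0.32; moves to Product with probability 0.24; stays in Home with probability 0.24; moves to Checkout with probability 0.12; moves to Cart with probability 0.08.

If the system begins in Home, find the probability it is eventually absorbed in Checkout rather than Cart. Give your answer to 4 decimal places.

Let h(s) be the probability of absorption at Checkout starting from transient state s. Then h(Checkout) = 1 and h(Cart) = 0. By first-step analysis:
h(Product) = 0.12·h(Product) + 0.2·0 + 0.36·1 + 0.16·h(Help) + 0.16·h(Home)
h(Help) = 0.12·h(Product) + 0.24·0 + 0.16·1 + 0.28·h(Help) + 0.2·h(Home)
h(Home) = 0.24·h(Product) + 0.08·0 + 0.12·1 + 0.32·h(Help) + 0.24·h(Home)
Solving: h(Product) = 0.5940, h(Help) = 0.4724, h(Home) = 0.5444.
Starting from Home, the probability is 0.5444.

0.5444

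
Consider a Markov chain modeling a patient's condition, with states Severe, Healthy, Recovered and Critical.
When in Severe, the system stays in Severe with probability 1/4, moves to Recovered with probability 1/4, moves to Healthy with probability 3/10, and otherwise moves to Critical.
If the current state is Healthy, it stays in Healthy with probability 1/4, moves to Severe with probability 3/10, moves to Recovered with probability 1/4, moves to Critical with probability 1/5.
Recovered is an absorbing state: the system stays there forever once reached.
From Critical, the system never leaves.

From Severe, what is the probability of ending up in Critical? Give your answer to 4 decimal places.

0.4444

Let h(s) be the probability of absorption at Critical starting from transient state s. Then h(Critical) = 1 and h(Recovered) = 0. By first-step analysis:
h(Severe) = 0.25·h(Severe) + 0.3·h(Healthy) + 0.25·0 + 0.2·1
h(Healthy) = 0.3·h(Severe) + 0.25·h(Healthy) + 0.25·0 + 0.2·1
Solving: h(Severe) = 0.4444, h(Healthy) = 0.4444.
Starting from Severe, the probability is 0.4444.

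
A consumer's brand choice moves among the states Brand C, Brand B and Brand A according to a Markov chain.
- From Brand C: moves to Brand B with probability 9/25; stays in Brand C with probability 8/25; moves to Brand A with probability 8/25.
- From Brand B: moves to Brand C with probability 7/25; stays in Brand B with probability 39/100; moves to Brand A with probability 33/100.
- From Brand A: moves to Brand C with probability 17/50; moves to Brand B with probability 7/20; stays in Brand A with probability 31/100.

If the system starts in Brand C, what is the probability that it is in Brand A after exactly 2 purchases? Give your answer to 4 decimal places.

0.3204

Sum over the intermediate state after 1 purchase:
P = P(Brand C→Brand C)·P(Brand C→Brand A) + P(Brand C→Brand B)·P(Brand B→Brand A) + P(Brand C→Brand A)·P(Brand A→Brand A)
  = 0.32×0.32 + 0.36×0.33 + 0.32×0.31
  = 0.1024 + 0.1188 + 0.0992 = 0.3204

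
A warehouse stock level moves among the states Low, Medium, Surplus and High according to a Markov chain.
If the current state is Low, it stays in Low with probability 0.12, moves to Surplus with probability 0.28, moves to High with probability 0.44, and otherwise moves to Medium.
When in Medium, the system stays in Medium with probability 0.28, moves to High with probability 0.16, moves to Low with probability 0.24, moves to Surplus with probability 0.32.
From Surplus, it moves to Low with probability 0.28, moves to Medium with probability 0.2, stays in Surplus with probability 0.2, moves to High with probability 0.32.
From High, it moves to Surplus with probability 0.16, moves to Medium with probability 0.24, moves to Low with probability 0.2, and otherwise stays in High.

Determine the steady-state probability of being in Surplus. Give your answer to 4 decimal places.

Let the stationary distribution be π with π = πP and π_1 + π_2 + π_3 + π_4 = 1.
π_1 = 0.12·π_1 + 0.24·π_2 + 0.28·π_3 + 0.2·π_4
π_2 = 0.16·π_1 + 0.28·π_2 + 0.2·π_3 + 0.24·π_4
π_3 = 0.28·π_1 + 0.32·π_2 + 0.2·π_3 + 0.16·π_4
Solving with the normalization constraint gives π = (0.2105, 0.2229, 0.2301, 0.3365).
So the stationary probability of Surplus is 0.2301.

0.2301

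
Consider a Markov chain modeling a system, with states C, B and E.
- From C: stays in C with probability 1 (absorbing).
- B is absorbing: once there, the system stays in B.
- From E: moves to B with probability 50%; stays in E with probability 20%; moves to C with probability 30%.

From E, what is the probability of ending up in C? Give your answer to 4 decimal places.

0.3750

Let h(s) be the probability of absorption at C starting from transient state s. Then h(C) = 1 and h(B) = 0. By first-step analysis:
h(E) = 0.3·1 + 0.5·0 + 0.2·h(E)
Solving: h(E) = 0.3750.
Starting from E, the probability is 0.3750.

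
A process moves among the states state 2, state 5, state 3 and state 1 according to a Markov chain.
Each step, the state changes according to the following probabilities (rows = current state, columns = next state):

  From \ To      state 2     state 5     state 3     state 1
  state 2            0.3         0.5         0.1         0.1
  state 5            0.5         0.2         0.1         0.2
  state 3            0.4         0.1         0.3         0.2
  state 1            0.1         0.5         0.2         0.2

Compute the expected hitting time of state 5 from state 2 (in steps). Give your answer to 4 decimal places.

Let t(s) be the expected number of steps to first reach state 5 from state s, with t(state 5) = 0. Conditioning on the first step:
t(state 2) = 1 + 0.3·t(state 2) + 0.1·t(state 3) + 0.1·t(state 1)
t(state 3) = 1 + 0.4·t(state 2) + 0.3·t(state 3) + 0.2·t(state 1)
t(state 1) = 1 + 0.1·t(state 2) + 0.2·t(state 3) + 0.2·t(state 1)
Solving: t(state 2) = 2.2540, t(state 3) = 3.3968, t(state 1) = 2.3810.
Expected steps from state 2 to state 5: 2.2540.

2.2540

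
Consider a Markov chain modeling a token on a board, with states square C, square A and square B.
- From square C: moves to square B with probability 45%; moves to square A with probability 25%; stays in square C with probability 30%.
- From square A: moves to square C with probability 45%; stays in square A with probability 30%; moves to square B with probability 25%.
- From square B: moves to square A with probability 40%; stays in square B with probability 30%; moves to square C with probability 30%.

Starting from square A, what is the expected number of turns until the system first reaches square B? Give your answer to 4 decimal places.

Let t(s) be the expected number of turns to first reach square B from state s, with t(square B) = 0. Conditioning on the first turn:
t(square C) = 1 + 0.3·t(square C) + 0.25·t(square A)
t(square A) = 1 + 0.45·t(square C) + 0.3·t(square A)
Solving: t(square C) = 2.5166, t(square A) = 3.0464.
Expected turns from square A to square B: 3.0464.

3.0464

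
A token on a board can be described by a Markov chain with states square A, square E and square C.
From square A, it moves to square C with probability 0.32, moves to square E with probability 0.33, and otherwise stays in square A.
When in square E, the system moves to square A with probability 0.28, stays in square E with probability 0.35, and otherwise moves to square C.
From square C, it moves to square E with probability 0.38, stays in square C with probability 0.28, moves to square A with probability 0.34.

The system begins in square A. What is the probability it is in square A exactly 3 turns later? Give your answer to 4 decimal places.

Propagate the distribution vector 3 turns from square A.
After 0 turns: (1.0000, 0.0000, 0.0000)
After 1 turn: (0.3500, 0.3300, 0.3200)
After 2 turns: (0.3237, 0.3526, 0.3237)
After 3 turns: (0.3221, 0.3532, 0.3247)
P(in square A after 3 turns) = 0.3221

0.3221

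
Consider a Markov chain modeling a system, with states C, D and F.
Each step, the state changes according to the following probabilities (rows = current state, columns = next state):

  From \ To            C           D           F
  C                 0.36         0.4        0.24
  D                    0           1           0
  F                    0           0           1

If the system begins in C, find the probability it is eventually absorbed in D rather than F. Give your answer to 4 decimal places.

0.6250

Let h(s) be the probability of absorption at D starting from transient state s. Then h(D) = 1 and h(F) = 0. By first-step analysis:
h(C) = 0.36·h(C) + 0.4·1 + 0.24·0
Solving: h(C) = 0.6250.
Starting from C, the probability is 0.6250.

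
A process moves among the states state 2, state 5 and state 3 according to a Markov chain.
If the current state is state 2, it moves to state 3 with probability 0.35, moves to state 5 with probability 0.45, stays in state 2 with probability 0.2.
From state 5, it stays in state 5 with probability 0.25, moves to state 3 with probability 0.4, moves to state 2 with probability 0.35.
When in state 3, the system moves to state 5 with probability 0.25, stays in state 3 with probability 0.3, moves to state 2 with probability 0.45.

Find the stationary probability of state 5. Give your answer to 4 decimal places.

Let the stationary distribution be π with π = πP and π_1 + π_2 + π_3 = 1.
π_1 = 0.2·π_1 + 0.35·π_2 + 0.45·π_3
π_2 = 0.45·π_1 + 0.25·π_2 + 0.25·π_3
Solving with the normalization constraint gives π = (0.3346, 0.3169, 0.3484).
So the stationary probability of state 5 is 0.3169.

0.3169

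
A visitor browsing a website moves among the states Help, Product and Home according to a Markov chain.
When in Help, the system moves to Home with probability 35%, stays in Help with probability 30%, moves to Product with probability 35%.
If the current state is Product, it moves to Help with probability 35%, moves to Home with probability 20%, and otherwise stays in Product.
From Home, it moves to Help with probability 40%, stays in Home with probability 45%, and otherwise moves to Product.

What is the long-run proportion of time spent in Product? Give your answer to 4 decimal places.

Let the stationary distribution be π with π = πP and π_1 + π_2 + π_3 = 1.
π_1 = 0.3·π_1 + 0.35·π_2 + 0.4·π_3
π_2 = 0.35·π_1 + 0.45·π_2 + 0.15·π_3
Solving with the normalization constraint gives π = (0.3494, 0.3141, 0.3365).
So the stationary probability of Product is 0.3141.

0.3141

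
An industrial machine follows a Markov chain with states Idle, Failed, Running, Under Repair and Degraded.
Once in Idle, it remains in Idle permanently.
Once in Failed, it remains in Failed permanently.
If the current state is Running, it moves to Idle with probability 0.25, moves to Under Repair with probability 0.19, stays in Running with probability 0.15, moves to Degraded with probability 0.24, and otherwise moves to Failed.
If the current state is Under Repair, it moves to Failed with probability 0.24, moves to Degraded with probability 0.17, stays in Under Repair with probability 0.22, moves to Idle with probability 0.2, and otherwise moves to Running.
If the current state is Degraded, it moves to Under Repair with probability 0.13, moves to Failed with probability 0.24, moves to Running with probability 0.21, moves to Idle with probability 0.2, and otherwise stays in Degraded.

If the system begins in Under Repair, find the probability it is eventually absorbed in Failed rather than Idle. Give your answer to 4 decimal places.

Let h(s) be the probability of absorption at Failed starting from transient state s. Then h(Failed) = 1 and h(Idle) = 0. By first-step analysis:
h(Running) = 0.25·0 + 0.17·1 + 0.15·h(Running) + 0.19·h(Under Repair) + 0.24·h(Degraded)
h(Under Repair) = 0.2·0 + 0.24·1 + 0.17·h(Running) + 0.22·h(Under Repair) + 0.17·h(Degraded)
h(Degraded) = 0.2·0 + 0.24·1 + 0.21·h(Running) + 0.13·h(Under Repair) + 0.22·h(Degraded)
Solving: h(Running) = 0.4633, h(Under Repair) = 0.5219, h(Degraded) = 0.5194.
Starting from Under Repair, the probability is 0.5219.

0.5219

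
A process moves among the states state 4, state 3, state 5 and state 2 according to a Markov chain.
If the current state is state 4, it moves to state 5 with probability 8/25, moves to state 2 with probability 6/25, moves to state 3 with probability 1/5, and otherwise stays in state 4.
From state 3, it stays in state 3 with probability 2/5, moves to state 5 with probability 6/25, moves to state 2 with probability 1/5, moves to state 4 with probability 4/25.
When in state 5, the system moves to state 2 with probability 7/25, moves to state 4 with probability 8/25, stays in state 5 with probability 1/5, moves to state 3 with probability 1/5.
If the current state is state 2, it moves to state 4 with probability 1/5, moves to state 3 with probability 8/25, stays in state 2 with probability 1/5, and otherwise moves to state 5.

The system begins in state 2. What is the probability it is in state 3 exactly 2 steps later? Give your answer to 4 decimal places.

0.2880

Propagate the distribution vector 2 steps from state 2.
After 0 steps: (0.0000, 0.0000, 0.0000, 1.0000)
After 1 step: (0.2000, 0.3200, 0.2800, 0.2000)
After 2 steps: (0.2288, 0.2880, 0.2528, 0.2304)
P(in state 3 after 2 steps) = 0.2880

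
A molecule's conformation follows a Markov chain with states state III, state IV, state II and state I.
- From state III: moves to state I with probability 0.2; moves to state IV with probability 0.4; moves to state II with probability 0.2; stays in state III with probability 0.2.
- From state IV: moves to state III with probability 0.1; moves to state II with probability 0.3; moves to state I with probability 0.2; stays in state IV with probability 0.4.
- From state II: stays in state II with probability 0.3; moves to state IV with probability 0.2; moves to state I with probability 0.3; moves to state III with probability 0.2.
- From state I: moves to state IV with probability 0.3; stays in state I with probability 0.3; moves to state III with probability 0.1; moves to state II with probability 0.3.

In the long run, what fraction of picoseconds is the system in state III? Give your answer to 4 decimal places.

0.1429

Let the stationary distribution be π with π = πP and π_1 + π_2 + π_3 + π_4 = 1.
π_1 = 0.2·π_1 + 0.1·π_2 + 0.2·π_3 + 0.1·π_4
π_2 = 0.4·π_1 + 0.4·π_2 + 0.2·π_3 + 0.3·π_4
π_3 = 0.2·π_1 + 0.3·π_2 + 0.3·π_3 + 0.3·π_4
Solving with the normalization constraint gives π = (0.1429, 0.3175, 0.2857, 0.2540).
So the stationary probability of state III is 0.1429.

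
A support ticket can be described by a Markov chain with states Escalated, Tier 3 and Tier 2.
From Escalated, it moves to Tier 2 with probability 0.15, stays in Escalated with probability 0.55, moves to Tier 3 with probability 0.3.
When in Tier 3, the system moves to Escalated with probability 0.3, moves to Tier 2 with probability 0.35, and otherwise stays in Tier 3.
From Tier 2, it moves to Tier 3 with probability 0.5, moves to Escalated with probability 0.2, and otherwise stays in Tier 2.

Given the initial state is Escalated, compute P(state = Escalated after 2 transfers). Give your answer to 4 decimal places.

0.4225

Sum over the intermediate state after 1 transfer:
P = P(Escalated→Escalated)·P(Escalated→Escalated) + P(Escalated→Tier 3)·P(Tier 3→Escalated) + P(Escalated→Tier 2)·P(Tier 2→Escalated)
  = 0.55×0.55 + 0.3×0.3 + 0.15×0.2
  = 0.3025 + 0.0900 + 0.0300 = 0.4225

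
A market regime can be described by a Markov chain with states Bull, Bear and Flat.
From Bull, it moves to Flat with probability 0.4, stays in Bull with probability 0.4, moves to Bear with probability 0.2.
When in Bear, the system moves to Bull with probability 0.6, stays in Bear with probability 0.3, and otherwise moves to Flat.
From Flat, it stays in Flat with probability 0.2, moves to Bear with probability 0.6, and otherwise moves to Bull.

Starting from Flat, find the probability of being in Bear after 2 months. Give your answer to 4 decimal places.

Sum over the intermediate state after 1 month:
P = P(Flat→Bull)·P(Bull→Bear) + P(Flat→Bear)·P(Bear→Bear) + P(Flat→Flat)·P(Flat→Bear)
  = 0.2×0.2 + 0.6×0.3 + 0.2×0.6
  = 0.0400 + 0.1800 + 0.1200 = 0.3400

0.3400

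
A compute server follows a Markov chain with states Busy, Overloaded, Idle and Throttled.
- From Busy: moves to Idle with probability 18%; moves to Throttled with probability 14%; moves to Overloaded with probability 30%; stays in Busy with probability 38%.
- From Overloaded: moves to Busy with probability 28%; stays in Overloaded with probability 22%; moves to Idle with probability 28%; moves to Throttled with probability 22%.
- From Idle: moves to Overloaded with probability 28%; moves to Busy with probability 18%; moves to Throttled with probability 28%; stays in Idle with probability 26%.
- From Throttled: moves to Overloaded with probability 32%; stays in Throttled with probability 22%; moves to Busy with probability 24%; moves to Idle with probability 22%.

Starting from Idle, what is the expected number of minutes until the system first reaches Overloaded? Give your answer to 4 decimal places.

Let t(s) be the expected number of minutes to first reach Overloaded from state s, with t(Overloaded) = 0. Conditioning on the first minute:
t(Busy) = 1 + 0.38·t(Busy) + 0.18·t(Idle) + 0.14·t(Throttled)
t(Idle) = 1 + 0.18·t(Busy) + 0.26·t(Idle) + 0.28·t(Throttled)
t(Throttled) = 1 + 0.24·t(Busy) + 0.22·t(Idle) + 0.22·t(Throttled)
Solving: t(Busy) = 3.3379, t(Idle) = 3.3998, t(Throttled) = 3.2680.
Expected minutes from Idle to Overloaded: 3.3998.

3.3998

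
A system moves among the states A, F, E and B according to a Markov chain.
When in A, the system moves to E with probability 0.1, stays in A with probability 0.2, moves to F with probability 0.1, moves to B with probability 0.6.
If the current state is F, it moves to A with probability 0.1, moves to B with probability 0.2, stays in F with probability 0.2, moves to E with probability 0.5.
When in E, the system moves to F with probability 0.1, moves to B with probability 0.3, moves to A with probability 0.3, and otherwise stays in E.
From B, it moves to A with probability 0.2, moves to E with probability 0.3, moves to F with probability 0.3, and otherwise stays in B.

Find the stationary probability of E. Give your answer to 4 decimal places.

0.2939

Let the stationary distribution be π with π = πP and π_1 + π_2 + π_3 + π_4 = 1.
π_1 = 0.2·π_1 + 0.1·π_2 + 0.3·π_3 + 0.2·π_4
π_2 = 0.1·π_1 + 0.2·π_2 + 0.1·π_3 + 0.3·π_4
π_3 = 0.1·π_1 + 0.5·π_2 + 0.3·π_3 + 0.3·π_4
Solving with the normalization constraint gives π = (0.2113, 0.1809, 0.2939, 0.3139).
So the stationary probability of E is 0.2939.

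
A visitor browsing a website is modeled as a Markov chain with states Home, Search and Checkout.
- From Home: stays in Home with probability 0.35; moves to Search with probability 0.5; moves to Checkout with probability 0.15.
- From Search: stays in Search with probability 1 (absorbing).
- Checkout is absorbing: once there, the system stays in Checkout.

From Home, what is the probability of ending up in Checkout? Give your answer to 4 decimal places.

0.2308

Let h(s) be the probability of absorption at Checkout starting from transient state s. Then h(Checkout) = 1 and h(Search) = 0. By first-step analysis:
h(Home) = 0.35·h(Home) + 0.5·0 + 0.15·1
Solving: h(Home) = 0.2308.
Starting from Home, the probability is 0.2308.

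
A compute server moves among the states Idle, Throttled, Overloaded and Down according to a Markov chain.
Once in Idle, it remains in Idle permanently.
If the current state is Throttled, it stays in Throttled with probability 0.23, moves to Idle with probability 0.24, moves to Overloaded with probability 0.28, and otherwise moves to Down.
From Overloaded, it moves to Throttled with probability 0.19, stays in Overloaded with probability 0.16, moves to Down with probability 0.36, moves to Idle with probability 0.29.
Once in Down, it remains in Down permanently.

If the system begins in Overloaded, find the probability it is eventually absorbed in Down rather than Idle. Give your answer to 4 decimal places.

Let h(s) be the probability of absorption at Down starting from transient state s. Then h(Down) = 1 and h(Idle) = 0. By first-step analysis:
h(Throttled) = 0.24·0 + 0.23·h(Throttled) + 0.28·h(Overloaded) + 0.25·1
h(Overloaded) = 0.29·0 + 0.19·h(Throttled) + 0.16·h(Overloaded) + 0.36·1
Solving: h(Throttled) = 0.5236, h(Overloaded) = 0.5470.
Starting from Overloaded, the probability is 0.5470.

0.5470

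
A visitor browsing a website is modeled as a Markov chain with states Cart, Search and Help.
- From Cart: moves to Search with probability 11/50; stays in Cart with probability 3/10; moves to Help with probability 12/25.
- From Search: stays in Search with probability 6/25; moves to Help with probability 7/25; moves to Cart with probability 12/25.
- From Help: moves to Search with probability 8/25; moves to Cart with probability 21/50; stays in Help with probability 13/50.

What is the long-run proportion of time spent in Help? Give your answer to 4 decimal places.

Let the stationary distribution be π with π = πP and π_1 + π_2 + π_3 = 1.
π_1 = 0.3·π_1 + 0.48·π_2 + 0.42·π_3
π_2 = 0.22·π_1 + 0.24·π_2 + 0.32·π_3
Solving with the normalization constraint gives π = (0.3889, 0.2603, 0.3508).
So the stationary probability of Help is 0.3508.

0.3508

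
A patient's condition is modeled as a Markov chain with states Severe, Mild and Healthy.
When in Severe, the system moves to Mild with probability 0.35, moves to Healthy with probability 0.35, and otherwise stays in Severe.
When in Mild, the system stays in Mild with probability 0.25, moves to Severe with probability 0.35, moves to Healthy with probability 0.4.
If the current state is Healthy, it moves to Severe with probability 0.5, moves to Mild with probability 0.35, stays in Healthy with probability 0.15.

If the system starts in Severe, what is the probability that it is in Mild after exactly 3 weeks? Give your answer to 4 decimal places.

Propagate the distribution vector 3 weeks from Severe.
After 0 weeks: (1.0000, 0.0000, 0.0000)
After 1 week: (0.3000, 0.3500, 0.3500)
After 2 weeks: (0.3875, 0.3150, 0.2975)
After 3 weeks: (0.3753, 0.3185, 0.3063)
P(in Mild after 3 weeks) = 0.3185

0.3185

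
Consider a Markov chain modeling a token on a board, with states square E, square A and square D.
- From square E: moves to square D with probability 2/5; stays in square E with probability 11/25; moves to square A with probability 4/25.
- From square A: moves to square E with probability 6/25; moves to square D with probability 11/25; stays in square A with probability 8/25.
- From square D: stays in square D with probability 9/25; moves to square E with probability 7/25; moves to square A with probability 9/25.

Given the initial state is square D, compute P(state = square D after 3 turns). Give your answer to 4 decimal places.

Propagate the distribution vector 3 turns from square D.
After 0 turns: (0.0000, 0.0000, 1.0000)
After 1 turn: (0.2800, 0.3600, 0.3600)
After 2 turns: (0.3104, 0.2896, 0.4000)
After 3 turns: (0.3181, 0.2863, 0.3956)
P(in square D after 3 turns) = 0.3956

0.3956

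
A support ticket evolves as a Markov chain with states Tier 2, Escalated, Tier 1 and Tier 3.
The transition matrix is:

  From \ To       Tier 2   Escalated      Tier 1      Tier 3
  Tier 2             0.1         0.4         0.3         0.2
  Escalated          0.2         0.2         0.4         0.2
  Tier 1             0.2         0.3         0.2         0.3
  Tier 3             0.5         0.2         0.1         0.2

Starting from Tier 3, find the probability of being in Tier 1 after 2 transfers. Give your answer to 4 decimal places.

0.2700

Propagate the distribution vector 2 transfers from Tier 3.
After 0 transfers: (0.0000, 0.0000, 0.0000, 1.0000)
After 1 transfer: (0.5000, 0.2000, 0.1000, 0.2000)
After 2 transfers: (0.2100, 0.3100, 0.2700, 0.2100)
P(in Tier 1 after 2 transfers) = 0.2700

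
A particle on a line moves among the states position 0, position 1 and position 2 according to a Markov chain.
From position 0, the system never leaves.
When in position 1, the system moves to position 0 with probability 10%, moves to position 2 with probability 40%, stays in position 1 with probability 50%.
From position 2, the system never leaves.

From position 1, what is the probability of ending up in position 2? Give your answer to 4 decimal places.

0.8000

Let h(s) be the probability of absorption at position 2 starting from transient state s. Then h(position 2) = 1 and h(position 0) = 0. By first-step analysis:
h(position 1) = 0.1·0 + 0.5·h(position 1) + 0.4·1
Solving: h(position 1) = 0.8000.
Starting from position 1, the probability is 0.8000.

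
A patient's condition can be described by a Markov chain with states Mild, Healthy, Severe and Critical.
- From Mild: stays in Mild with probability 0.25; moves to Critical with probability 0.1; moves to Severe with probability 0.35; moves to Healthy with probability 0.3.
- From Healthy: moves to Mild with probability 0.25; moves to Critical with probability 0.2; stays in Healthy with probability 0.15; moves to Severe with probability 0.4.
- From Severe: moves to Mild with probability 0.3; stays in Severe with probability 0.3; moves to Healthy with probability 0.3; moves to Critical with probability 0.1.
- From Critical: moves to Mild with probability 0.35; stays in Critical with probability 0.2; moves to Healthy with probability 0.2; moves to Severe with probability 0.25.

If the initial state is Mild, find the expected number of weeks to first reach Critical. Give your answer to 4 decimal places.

7.9310

Let t(s) be the expected number of weeks to first reach Critical from state s, with t(Critical) = 0. Conditioning on the first week:
t(Mild) = 1 + 0.25·t(Mild) + 0.3·t(Healthy) + 0.35·t(Severe)
t(Healthy) = 1 + 0.25·t(Mild) + 0.15·t(Healthy) + 0.4·t(Severe)
t(Severe) = 1 + 0.3·t(Mild) + 0.3·t(Healthy) + 0.3·t(Severe)
Solving: t(Mild) = 7.9310, t(Healthy) = 7.2414, t(Severe) = 7.9310.
Expected weeks from Mild to Critical: 7.9310.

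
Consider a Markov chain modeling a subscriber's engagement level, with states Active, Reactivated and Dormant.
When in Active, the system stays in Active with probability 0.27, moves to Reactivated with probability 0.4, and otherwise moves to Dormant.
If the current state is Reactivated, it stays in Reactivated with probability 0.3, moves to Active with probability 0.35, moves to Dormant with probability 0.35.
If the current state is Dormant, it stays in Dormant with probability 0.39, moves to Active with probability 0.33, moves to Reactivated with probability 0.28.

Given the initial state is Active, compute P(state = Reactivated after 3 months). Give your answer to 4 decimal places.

0.3250

Propagate the distribution vector 3 months from Active.
After 0 months: (1.0000, 0.0000, 0.0000)
After 1 month: (0.2700, 0.4000, 0.3300)
After 2 months: (0.3218, 0.3204, 0.3578)
After 3 months: (0.3171, 0.3250, 0.3579)
P(in Reactivated after 3 months) = 0.3250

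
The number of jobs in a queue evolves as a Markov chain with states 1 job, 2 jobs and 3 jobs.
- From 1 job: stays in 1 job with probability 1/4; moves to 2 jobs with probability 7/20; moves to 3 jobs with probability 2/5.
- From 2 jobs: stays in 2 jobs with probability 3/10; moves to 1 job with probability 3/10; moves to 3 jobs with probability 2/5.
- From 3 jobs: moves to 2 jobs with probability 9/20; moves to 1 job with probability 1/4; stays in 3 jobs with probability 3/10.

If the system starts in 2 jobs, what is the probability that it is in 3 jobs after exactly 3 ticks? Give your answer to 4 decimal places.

0.3640

Propagate the distribution vector 3 ticks from 2 jobs.
After 0 ticks: (0.0000, 1.0000, 0.0000)
After 1 tick: (0.3000, 0.3000, 0.4000)
After 2 ticks: (0.2650, 0.3750, 0.3600)
After 3 ticks: (0.2688, 0.3673, 0.3640)
P(in 3 jobs after 3 ticks) = 0.3640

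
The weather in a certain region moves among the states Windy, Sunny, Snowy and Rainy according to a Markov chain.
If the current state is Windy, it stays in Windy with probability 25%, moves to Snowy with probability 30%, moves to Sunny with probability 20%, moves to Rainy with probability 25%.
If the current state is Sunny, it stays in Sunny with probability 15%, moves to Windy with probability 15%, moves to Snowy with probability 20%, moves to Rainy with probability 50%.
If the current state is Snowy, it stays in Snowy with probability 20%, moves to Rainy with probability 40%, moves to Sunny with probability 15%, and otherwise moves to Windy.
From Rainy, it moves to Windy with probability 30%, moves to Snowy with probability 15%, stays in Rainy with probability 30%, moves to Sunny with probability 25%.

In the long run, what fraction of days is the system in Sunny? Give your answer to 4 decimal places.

Let the stationary distribution be π with π = πP and π_1 + π_2 + π_3 + π_4 = 1.
π_1 = 0.25·π_1 + 0.15·π_2 + 0.25·π_3 + 0.3·π_4
π_2 = 0.2·π_1 + 0.15·π_2 + 0.15·π_3 + 0.25·π_4
π_3 = 0.3·π_1 + 0.2·π_2 + 0.2·π_3 + 0.15·π_4
Solving with the normalization constraint gives π = (0.2477, 0.1972, 0.2074, 0.3478).
So the stationary probability of Sunny is 0.1972.

0.1972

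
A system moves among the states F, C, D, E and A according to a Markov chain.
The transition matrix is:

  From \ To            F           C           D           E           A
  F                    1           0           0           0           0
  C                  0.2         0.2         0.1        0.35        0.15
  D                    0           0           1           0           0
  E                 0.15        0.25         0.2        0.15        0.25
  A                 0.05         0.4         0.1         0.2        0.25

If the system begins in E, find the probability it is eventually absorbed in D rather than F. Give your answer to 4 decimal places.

0.5163

Let h(s) be the probability of absorption at D starting from transient state s. Then h(D) = 1 and h(F) = 0. By first-step analysis:
h(C) = 0.2·0 + 0.2·h(C) + 0.1·1 + 0.35·h(E) + 0.15·h(A)
h(E) = 0.15·0 + 0.25·h(C) + 0.2·1 + 0.15·h(E) + 0.25·h(A)
h(A) = 0.05·0 + 0.4·h(C) + 0.1·1 + 0.2·h(E) + 0.25·h(A)
Solving: h(C) = 0.4463, h(E) = 0.5163, h(A) = 0.5090.
Starting from E, the probability is 0.5163.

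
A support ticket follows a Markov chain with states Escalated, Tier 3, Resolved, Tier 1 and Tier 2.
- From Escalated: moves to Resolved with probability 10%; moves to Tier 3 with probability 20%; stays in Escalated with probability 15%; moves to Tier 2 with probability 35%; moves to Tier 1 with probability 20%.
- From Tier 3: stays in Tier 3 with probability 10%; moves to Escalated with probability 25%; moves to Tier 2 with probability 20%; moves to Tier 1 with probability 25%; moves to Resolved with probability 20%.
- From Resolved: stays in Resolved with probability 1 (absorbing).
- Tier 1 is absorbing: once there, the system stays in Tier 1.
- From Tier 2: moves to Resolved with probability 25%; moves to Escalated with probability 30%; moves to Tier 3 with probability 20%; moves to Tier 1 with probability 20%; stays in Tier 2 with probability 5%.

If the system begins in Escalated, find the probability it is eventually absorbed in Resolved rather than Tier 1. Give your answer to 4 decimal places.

Let h(s) be the probability of absorption at Resolved starting from transient state s. Then h(Resolved) = 1 and h(Tier 1) = 0. By first-step analysis:
h(Escalated) = 0.15·h(Escalated) + 0.2·h(Tier 3) + 0.1·1 + 0.2·0 + 0.35·h(Tier 2)
h(Tier 3) = 0.25·h(Escalated) + 0.1·h(Tier 3) + 0.2·1 + 0.25·0 + 0.2·h(Tier 2)
h(Tier 2) = 0.3·h(Escalated) + 0.2·h(Tier 3) + 0.25·1 + 0.2·0 + 0.05·h(Tier 2)
Solving: h(Escalated) = 0.4264, h(Tier 3) = 0.4501, h(Tier 2) = 0.4926.
Starting from Escalated, the probability is 0.4264.

0.4264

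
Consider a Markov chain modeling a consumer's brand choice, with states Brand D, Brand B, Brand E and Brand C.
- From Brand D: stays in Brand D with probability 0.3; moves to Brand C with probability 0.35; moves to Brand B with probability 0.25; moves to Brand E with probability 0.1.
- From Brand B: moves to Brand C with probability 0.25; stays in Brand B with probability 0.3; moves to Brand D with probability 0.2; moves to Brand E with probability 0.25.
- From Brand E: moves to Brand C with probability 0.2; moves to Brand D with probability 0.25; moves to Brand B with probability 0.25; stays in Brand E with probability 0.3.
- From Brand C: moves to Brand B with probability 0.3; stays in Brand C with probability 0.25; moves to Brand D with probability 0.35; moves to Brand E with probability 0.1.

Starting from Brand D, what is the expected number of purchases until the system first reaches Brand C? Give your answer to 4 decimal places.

3.3610

Let t(s) be the expected number of purchases to first reach Brand C from state s, with t(Brand C) = 0. Conditioning on the first purchase:
t(Brand D) = 1 + 0.3·t(Brand D) + 0.25·t(Brand B) + 0.1·t(Brand E)
t(Brand B) = 1 + 0.2·t(Brand D) + 0.3·t(Brand B) + 0.25·t(Brand E)
t(Brand E) = 1 + 0.25·t(Brand D) + 0.25·t(Brand B) + 0.3·t(Brand E)
Solving: t(Brand D) = 3.3610, t(Brand B) = 3.8143, t(Brand E) = 3.9912.
Expected purchases from Brand D to Brand C: 3.3610.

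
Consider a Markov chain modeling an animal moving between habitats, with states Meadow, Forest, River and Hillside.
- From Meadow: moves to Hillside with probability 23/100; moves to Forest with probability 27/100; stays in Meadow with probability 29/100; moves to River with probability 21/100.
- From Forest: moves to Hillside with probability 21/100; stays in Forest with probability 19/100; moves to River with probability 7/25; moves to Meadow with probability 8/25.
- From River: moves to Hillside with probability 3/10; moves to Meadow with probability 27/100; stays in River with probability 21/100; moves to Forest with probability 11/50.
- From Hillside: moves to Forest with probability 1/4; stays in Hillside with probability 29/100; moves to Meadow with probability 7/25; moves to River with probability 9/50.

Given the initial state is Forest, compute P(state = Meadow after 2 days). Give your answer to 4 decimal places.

0.2880

Propagate the distribution vector 2 days from Forest.
After 0 days: (0.0000, 1.0000, 0.0000, 0.0000)
After 1 day: (0.3200, 0.1900, 0.2800, 0.2100)
After 2 days: (0.2880, 0.2366, 0.2170, 0.2584)
P(in Meadow after 2 days) = 0.2880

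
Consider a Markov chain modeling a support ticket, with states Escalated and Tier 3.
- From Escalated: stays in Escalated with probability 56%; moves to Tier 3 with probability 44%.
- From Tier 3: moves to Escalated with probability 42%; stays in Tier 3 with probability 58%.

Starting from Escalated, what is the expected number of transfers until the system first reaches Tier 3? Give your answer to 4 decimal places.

Let t(s) be the expected number of transfers to first reach Tier 3 from state s, with t(Tier 3) = 0. Conditioning on the first transfer:
t(Escalated) = 1 + 0.56·t(Escalated)
Solving: t(Escalated) = 2.2727.
Expected transfers from Escalated to Tier 3: 2.2727.

2.2727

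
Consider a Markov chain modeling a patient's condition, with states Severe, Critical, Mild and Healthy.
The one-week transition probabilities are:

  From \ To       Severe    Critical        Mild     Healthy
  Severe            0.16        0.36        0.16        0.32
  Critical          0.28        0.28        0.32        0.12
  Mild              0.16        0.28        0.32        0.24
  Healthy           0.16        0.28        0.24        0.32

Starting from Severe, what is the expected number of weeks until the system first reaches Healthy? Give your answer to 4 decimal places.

Let t(s) be the expected number of weeks to first reach Healthy from state s, with t(Healthy) = 0. Conditioning on the first week:
t(Severe) = 1 + 0.16·t(Severe) + 0.36·t(Critical) + 0.16·t(Mild)
t(Critical) = 1 + 0.28·t(Severe) + 0.28·t(Critical) + 0.32·t(Mild)
t(Mild) = 1 + 0.16·t(Severe) + 0.28·t(Critical) + 0.32·t(Mild)
Solving: t(Severe) = 4.2193, t(Critical) = 5.0484, t(Mild) = 4.5421.
Expected weeks from Severe to Healthy: 4.2193.

4.2193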